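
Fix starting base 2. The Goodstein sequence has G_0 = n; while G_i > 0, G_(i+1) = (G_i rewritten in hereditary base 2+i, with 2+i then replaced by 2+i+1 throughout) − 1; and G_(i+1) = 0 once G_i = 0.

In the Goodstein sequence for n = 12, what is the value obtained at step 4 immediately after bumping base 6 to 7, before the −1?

(0) 12|_2 = 2^(2 + 1) + 2^2 ↦ 3^(3 + 1) + 3^3|_3 = 108 ⇒ 107
(1) 107|_3 = 3^(3 + 1) + 2·3^2 + 2·3 + 2 ↦ 4^(4 + 1) + 2·4^2 + 2·4 + 2|_4 = 1066 ⇒ 1065
(2) 1065|_4 = 4^(4 + 1) + 2·4^2 + 2·4 + 1 ↦ 5^(5 + 1) + 2·5^2 + 2·5 + 1|_5 = 15686 ⇒ 15685
(3) 15685|_5 = 5^(5 + 1) + 2·5^2 + 2·5 ↦ 6^(6 + 1) + 2·6^2 + 2·6|_6 = 280020 ⇒ 280019
(4) 280019|_6 = 6^(6 + 1) + 2·6^2 + 6 + 5 ↦ 7^(7 + 1) + 2·7^2 + 7 + 5|_7 = 5764911 ⇒ 5764910

5764911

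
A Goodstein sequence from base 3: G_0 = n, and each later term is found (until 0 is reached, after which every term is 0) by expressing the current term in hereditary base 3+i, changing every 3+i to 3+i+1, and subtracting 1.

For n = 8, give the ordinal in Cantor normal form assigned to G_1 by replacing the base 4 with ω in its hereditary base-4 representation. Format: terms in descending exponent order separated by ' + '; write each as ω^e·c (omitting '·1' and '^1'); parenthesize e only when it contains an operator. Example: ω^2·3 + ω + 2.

ω·2 + 1

step 0: 8 = 2·3 + 2; sub 4 for 3: 2·4 + 2; = 10; G_1 = 10−1 = 9
step 1: 9 = 2·4 + 1; sub 5 for 4: 2·5 + 1; = 11; G_2 = 11−1 = 10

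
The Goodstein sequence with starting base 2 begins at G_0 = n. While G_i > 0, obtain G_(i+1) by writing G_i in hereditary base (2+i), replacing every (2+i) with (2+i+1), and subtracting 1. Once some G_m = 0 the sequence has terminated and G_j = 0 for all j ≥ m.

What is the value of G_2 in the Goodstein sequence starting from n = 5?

base 2: 5 = 2^2 + 1; at 3: 3^3 + 1 = 28; next = 27
base 3: 27 = 3^3; at 4: 4^4 = 256; next = 255
base 4: 255 = 3·4^3 + 3·4^2 + 3·4 + 3; at 5: 3·5^3 + 3·5^2 + 3·5 + 3 = 468; next = 467

255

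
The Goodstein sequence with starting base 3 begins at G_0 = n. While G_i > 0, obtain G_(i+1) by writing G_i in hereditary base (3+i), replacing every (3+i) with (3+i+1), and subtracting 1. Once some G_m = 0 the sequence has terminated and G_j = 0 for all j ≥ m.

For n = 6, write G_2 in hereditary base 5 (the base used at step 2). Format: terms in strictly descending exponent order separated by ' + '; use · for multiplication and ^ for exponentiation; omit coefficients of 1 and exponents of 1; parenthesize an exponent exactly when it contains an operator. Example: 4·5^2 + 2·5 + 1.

5 + 2

base 3: 6 = 2·3; at 4: 2·4 = 8; next = 7
base 4: 7 = 4 + 3; at 5: 5 + 3 = 8; next = 7
base 5: 7 = 5 + 2; at 6: 6 + 2 = 8; next = 7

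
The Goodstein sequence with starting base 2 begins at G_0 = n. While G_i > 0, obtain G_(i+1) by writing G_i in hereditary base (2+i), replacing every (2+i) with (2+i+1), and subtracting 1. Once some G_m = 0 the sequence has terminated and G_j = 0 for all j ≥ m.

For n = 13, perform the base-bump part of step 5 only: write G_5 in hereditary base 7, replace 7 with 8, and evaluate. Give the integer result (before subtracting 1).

G_0 = 13. HB_2(13) = 2^(2 + 1) + 2^2 + 1. Bump = 109. G_1 = 108.
G_1 = 108. HB_3(108) = 3^(3 + 1) + 3^3. Bump = 1280. G_2 = 1279.
G_2 = 1279. HB_4(1279) = 4^(4 + 1) + 3·4^3 + 3·4^2 + 3·4 + 3. Bump = 16093. G_3 = 16092.
G_3 = 16092. HB_5(16092) = 5^(5 + 1) + 3·5^3 + 3·5^2 + 3·5 + 2. Bump = 280712. G_4 = 280711.
G_4 = 280711. HB_6(280711) = 6^(6 + 1) + 3·6^3 + 3·6^2 + 3·6 + 1. Bump = 5765999. G_5 = 5765998.
G_5 = 5765998. HB_7(5765998) = 7^(7 + 1) + 3·7^3 + 3·7^2 + 3·7. Bump = 134219480. G_6 = 134219479.

134219480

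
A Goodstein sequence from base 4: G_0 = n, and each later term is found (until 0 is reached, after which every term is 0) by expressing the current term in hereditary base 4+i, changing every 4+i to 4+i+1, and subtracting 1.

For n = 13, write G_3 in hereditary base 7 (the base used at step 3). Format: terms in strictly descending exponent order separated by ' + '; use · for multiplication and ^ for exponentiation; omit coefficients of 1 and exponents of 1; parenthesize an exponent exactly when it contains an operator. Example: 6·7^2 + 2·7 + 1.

2·7 + 4

13 —HB4→ 3·4 + 1 —bump→ 3·5 + 1 = 16 —(−1)→ 15
15 —HB5→ 3·5 —bump→ 3·6 = 18 —(−1)→ 17
17 —HB6→ 2·6 + 5 —bump→ 2·7 + 5 = 19 —(−1)→ 18
18 —HB7→ 2·7 + 4 —bump→ 2·8 + 4 = 20 —(−1)→ 19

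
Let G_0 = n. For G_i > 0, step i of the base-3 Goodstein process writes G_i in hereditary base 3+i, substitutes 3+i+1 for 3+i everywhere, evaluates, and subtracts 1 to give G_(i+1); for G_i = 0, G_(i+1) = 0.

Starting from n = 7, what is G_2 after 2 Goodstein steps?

step 0: 7 = 2·3 + 1; sub 4 for 3: 2·4 + 1; = 9; G_1 = 9−1 = 8
step 1: 8 = 2·4; sub 5 for 4: 2·5; = 10; G_2 = 10−1 = 9
step 2: 9 = 5 + 4; sub 6 for 5: 6 + 4; = 10; G_3 = 10−1 = 9

9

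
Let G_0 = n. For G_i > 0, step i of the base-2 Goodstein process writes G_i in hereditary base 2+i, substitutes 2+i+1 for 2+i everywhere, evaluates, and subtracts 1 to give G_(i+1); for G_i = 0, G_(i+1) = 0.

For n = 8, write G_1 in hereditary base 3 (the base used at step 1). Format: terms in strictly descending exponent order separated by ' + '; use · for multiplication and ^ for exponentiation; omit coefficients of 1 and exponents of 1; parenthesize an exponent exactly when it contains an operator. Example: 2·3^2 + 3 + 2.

base 2: 8 = 2^(2 + 1); at 3: 3^(3 + 1) = 81; next = 80
base 3: 80 = 2·3^3 + 2·3^2 + 2·3 + 2; at 4: 2·4^4 + 2·4^2 + 2·4 + 2 = 554; next = 553

2·3^3 + 2·3^2 + 2·3 + 2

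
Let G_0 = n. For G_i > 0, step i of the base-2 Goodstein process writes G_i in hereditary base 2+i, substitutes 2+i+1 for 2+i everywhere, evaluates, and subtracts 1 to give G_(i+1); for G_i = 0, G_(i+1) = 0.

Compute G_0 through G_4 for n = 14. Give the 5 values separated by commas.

G_0 = 14. HB_2(14) = 2^(2 + 1) + 2^2 + 2. Bump = 111. G_1 = 110.
G_1 = 110. HB_3(110) = 3^(3 + 1) + 3^3 + 2. Bump = 1282. G_2 = 1281.
G_2 = 1281. HB_4(1281) = 4^(4 + 1) + 4^4 + 1. Bump = 18751. G_3 = 18750.
G_3 = 18750. HB_5(18750) = 5^(5 + 1) + 5^5. Bump = 326592. G_4 = 326591.

14, 110, 1281, 18750, 326591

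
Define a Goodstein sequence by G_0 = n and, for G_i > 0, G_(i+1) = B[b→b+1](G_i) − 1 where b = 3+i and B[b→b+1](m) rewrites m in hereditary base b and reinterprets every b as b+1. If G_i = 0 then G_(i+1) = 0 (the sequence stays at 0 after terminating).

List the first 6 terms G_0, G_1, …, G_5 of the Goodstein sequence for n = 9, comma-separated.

step 0: 9 = 3^2; sub 4 for 3: 4^2; = 16; G_1 = 16−1 = 15
step 1: 15 = 3·4 + 3; sub 5 for 4: 3·5 + 3; = 18; G_2 = 18−1 = 17
step 2: 17 = 3·5 + 2; sub 6 for 5: 3·6 + 2; = 20; G_3 = 20−1 = 19
step 3: 19 = 3·6 + 1; sub 7 for 6: 3·7 + 1; = 22; G_4 = 22−1 = 21
step 4: 21 = 3·7; sub 8 for 7: 3·8; = 24; G_5 = 24−1 = 23

9, 15, 17, 19, 21, 23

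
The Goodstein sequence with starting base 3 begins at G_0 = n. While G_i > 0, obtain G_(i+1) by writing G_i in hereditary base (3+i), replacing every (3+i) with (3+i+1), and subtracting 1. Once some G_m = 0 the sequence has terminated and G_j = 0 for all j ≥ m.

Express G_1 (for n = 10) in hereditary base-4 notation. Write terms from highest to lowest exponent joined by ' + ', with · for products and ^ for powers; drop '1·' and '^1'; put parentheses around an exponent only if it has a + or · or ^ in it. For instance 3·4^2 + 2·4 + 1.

4^2

base 3: 10 = 3^2 + 1; at 4: 4^2 + 1 = 17; next = 16
base 4: 16 = 4^2; at 5: 5^2 = 25; next = 24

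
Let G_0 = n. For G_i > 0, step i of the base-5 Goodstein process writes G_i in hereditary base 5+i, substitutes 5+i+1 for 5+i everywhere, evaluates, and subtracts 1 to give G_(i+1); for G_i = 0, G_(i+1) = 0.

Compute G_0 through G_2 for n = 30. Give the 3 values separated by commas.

30, 41, 53

base 5: 30 = 5^2 + 5; at 6: 6^2 + 6 = 42; next = 41
base 6: 41 = 6^2 + 5; at 7: 7^2 + 5 = 54; next = 53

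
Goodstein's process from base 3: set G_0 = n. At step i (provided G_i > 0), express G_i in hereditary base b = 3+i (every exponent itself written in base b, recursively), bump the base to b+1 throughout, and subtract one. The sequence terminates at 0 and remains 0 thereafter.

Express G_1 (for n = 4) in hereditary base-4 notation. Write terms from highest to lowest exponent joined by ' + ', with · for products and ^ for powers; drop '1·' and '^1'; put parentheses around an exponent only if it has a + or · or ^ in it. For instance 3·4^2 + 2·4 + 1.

4

i=0: 4 = 3 + 1 (b=3); 3→4: 4 + 1 = 5; 5−1 = 4
i=1: 4 = 4 (b=4); 4→5: 5 = 5; 5−1 = 4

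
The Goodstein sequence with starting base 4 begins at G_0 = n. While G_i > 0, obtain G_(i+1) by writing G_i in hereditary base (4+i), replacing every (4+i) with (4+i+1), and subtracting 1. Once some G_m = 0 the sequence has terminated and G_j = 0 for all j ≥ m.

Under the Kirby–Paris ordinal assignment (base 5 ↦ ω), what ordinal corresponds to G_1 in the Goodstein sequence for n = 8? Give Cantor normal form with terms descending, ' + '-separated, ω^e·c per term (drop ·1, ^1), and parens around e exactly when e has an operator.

i=0: 8 = 2·4 (b=4); 4→5: 2·5 = 10; 10−1 = 9
i=1: 9 = 5 + 4 (b=5); 5→6: 6 + 4 = 10; 10−1 = 9

ω + 4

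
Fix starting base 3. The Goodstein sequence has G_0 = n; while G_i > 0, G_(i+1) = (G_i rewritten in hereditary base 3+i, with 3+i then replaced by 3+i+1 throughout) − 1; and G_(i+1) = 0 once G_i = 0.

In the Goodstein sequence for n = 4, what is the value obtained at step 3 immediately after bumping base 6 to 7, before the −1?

3

4 —HB3→ 3 + 1 —bump→ 4 + 1 = 5 —(−1)→ 4
4 —HB4→ 4 —bump→ 5 = 5 —(−1)→ 4
4 —HB5→ 4 —bump→ 4 = 4 —(−1)→ 3
3 —HB6→ 3 —bump→ 3 = 3 —(−1)→ 2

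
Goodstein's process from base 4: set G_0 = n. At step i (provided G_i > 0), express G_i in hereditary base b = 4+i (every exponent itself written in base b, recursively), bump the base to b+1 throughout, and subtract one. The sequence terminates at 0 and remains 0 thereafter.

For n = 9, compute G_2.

11

9 —HB4→ 2·4 + 1 —bump→ 2·5 + 1 = 11 —(−1)→ 10
10 —HB5→ 2·5 —bump→ 2·6 = 12 —(−1)→ 11
11 —HB6→ 6 + 5 —bump→ 7 + 5 = 12 —(−1)→ 11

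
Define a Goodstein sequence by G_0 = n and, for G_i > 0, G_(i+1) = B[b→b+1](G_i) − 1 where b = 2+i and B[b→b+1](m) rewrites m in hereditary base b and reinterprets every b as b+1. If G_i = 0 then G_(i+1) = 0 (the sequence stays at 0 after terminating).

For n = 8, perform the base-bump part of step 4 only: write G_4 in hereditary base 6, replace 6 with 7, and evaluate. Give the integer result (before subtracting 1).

(0) 8|_2 = 2^(2 + 1) ↦ 3^(3 + 1)|_3 = 81 ⇒ 80
(1) 80|_3 = 2·3^3 + 2·3^2 + 2·3 + 2 ↦ 2·4^4 + 2·4^2 + 2·4 + 2|_4 = 554 ⇒ 553
(2) 553|_4 = 2·4^4 + 2·4^2 + 2·4 + 1 ↦ 2·5^5 + 2·5^2 + 2·5 + 1|_5 = 6311 ⇒ 6310
(3) 6310|_5 = 2·5^5 + 2·5^2 + 2·5 ↦ 2·6^6 + 2·6^2 + 2·6|_6 = 93396 ⇒ 93395
(4) 93395|_6 = 2·6^6 + 2·6^2 + 6 + 5 ↦ 2·7^7 + 2·7^2 + 7 + 5|_7 = 1647196 ⇒ 1647195

1647196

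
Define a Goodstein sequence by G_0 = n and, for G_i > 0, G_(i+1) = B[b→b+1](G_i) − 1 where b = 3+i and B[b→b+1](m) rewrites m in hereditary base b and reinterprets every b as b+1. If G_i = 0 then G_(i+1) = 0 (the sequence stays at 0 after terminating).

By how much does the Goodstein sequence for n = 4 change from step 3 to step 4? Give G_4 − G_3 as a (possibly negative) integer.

-1

4 —HB3→ 3 + 1 —bump→ 4 + 1 = 5 —(−1)→ 4
4 —HB4→ 4 —bump→ 5 = 5 —(−1)→ 4
4 —HB5→ 4 —bump→ 4 = 4 —(−1)→ 3
3 —HB6→ 3 —bump→ 3 = 3 —(−1)→ 2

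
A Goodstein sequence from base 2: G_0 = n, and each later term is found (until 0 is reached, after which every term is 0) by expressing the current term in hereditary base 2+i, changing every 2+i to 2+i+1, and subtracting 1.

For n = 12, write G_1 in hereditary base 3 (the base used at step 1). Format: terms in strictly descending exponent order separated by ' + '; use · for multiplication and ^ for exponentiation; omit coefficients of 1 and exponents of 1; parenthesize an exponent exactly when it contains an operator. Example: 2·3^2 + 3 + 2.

3^(3 + 1) + 2·3^2 + 2·3 + 2

12 —HB2→ 2^(2 + 1) + 2^2 —bump→ 3^(3 + 1) + 3^3 = 108 —(−1)→ 107
107 —HB3→ 3^(3 + 1) + 2·3^2 + 2·3 + 2 —bump→ 4^(4 + 1) + 2·4^2 + 2·4 + 2 = 1066 —(−1)→ 1065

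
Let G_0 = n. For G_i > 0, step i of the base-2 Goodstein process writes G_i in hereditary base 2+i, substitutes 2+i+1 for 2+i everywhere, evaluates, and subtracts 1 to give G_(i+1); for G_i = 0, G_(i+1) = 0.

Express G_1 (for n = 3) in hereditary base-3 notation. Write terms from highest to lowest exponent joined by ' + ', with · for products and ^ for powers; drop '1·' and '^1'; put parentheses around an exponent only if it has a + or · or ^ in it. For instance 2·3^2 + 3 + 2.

3

i=0: 3 = 2 + 1 (b=2); 2→3: 3 + 1 = 4; 4−1 = 3
i=1: 3 = 3 (b=3); 3→4: 4 = 4; 4−1 = 3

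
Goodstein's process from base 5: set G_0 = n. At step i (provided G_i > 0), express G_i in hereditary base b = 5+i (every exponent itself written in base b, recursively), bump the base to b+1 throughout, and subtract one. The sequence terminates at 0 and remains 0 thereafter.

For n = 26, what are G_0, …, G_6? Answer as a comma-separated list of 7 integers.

26 —HB5→ 5^2 + 1 —bump→ 6^2 + 1 = 37 —(−1)→ 36
36 —HB6→ 6^2 —bump→ 7^2 = 49 —(−1)→ 48
48 —HB7→ 6·7 + 6 —bump→ 6·8 + 6 = 54 —(−1)→ 53
53 —HB8→ 6·8 + 5 —bump→ 6·9 + 5 = 59 —(−1)→ 58
58 —HB9→ 6·9 + 4 —bump→ 6·10 + 4 = 64 —(−1)→ 63
63 —HB10→ 6·10 + 3 —bump→ 6·11 + 3 = 69 —(−1)→ 68

26, 36, 48, 53, 58, 63, 68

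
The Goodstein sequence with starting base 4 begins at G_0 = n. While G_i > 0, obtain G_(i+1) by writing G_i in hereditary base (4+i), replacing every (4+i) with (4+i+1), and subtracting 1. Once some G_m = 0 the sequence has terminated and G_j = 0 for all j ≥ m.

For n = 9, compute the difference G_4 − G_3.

0

G_0=9  [base 4] 2·4 + 1  →[4↦5]→  2·5 + 1 = 11  −1 ⇒ G_1=10
G_1=10  [base 5] 2·5  →[5↦6]→  2·6 = 12  −1 ⇒ G_2=11
G_2=11  [base 6] 6 + 5  →[6↦7]→  7 + 5 = 12  −1 ⇒ G_3=11
G_3=11  [base 7] 7 + 4  →[7↦8]→  8 + 4 = 12  −1 ⇒ G_4=11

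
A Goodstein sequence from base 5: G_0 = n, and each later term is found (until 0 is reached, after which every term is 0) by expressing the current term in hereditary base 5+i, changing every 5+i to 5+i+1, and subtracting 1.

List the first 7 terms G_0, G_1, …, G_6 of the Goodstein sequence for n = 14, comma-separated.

14, 15, 16, 17, 18, 19, 19

[0] 14 ≡ 2·5 + 4 (base 5). Lift 6: 16. −1: 15.
[1] 15 ≡ 2·6 + 3 (base 6). Lift 7: 17. −1: 16.
[2] 16 ≡ 2·7 + 2 (base 7). Lift 8: 18. −1: 17.
[3] 17 ≡ 2·8 + 1 (base 8). Lift 9: 19. −1: 18.
[4] 18 ≡ 2·9 (base 9). Lift 10: 20. −1: 19.
[5] 19 ≡ 10 + 9 (base 10). Lift 11: 20. −1: 19.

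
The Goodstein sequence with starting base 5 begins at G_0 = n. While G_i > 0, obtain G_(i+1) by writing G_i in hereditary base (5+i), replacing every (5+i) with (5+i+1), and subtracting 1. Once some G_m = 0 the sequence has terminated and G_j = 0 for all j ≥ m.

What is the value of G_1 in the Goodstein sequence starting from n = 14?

15

i=0: 14 = 2·5 + 4 (b=5); 5→6: 2·6 + 4 = 16; 16−1 = 15
i=1: 15 = 2·6 + 3 (b=6); 6→7: 2·7 + 3 = 17; 17−1 = 16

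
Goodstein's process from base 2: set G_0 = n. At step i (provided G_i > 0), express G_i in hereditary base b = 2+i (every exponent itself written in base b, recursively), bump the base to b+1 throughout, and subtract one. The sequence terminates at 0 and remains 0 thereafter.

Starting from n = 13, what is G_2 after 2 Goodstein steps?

1279

G_0=13  [base 2] 2^(2 + 1) + 2^2 + 1  →[2↦3]→  3^(3 + 1) + 3^3 + 1 = 109  −1 ⇒ G_1=108
G_1=108  [base 3] 3^(3 + 1) + 3^3  →[3↦4]→  4^(4 + 1) + 4^4 = 1280  −1 ⇒ G_2=1279
G_2=1279  [base 4] 4^(4 + 1) + 3·4^3 + 3·4^2 + 3·4 + 3  →[4↦5]→  5^(5 + 1) + 3·5^3 + 3·5^2 + 3·5 + 3 = 16093  −1 ⇒ G_3=16092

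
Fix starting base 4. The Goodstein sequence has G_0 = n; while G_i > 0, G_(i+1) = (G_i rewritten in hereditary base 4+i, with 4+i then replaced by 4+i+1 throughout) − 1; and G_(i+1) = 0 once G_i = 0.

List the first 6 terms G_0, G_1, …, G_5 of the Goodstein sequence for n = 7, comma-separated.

i=0: 7 = 4 + 3 (b=4); 4→5: 5 + 3 = 8; 8−1 = 7
i=1: 7 = 5 + 2 (b=5); 5→6: 6 + 2 = 8; 8−1 = 7
i=2: 7 = 6 + 1 (b=6); 6→7: 7 + 1 = 8; 8−1 = 7
i=3: 7 = 7 (b=7); 7→8: 8 = 8; 8−1 = 7
i=4: 7 = 7 (b=8); 8→9: 7 = 7; 7−1 = 6

7, 7, 7, 7, 7, 6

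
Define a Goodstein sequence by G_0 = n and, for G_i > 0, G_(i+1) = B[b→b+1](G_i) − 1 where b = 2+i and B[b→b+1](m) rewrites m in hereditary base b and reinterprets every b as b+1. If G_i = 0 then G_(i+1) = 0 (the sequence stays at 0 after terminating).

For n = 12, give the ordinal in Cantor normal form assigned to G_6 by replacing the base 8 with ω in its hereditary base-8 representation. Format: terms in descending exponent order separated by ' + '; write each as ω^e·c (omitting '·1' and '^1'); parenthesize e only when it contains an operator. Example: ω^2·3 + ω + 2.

(0) 12|_2 = 2^(2 + 1) + 2^2 ↦ 3^(3 + 1) + 3^3|_3 = 108 ⇒ 107
(1) 107|_3 = 3^(3 + 1) + 2·3^2 + 2·3 + 2 ↦ 4^(4 + 1) + 2·4^2 + 2·4 + 2|_4 = 1066 ⇒ 1065
(2) 1065|_4 = 4^(4 + 1) + 2·4^2 + 2·4 + 1 ↦ 5^(5 + 1) + 2·5^2 + 2·5 + 1|_5 = 15686 ⇒ 15685
(3) 15685|_5 = 5^(5 + 1) + 2·5^2 + 2·5 ↦ 6^(6 + 1) + 2·6^2 + 2·6|_6 = 280020 ⇒ 280019
(4) 280019|_6 = 6^(6 + 1) + 2·6^2 + 6 + 5 ↦ 7^(7 + 1) + 2·7^2 + 7 + 5|_7 = 5764911 ⇒ 5764910
(5) 5764910|_7 = 7^(7 + 1) + 2·7^2 + 7 + 4 ↦ 8^(8 + 1) + 2·8^2 + 8 + 4|_8 = 134217868 ⇒ 134217867
(6) 134217867|_8 = 8^(8 + 1) + 2·8^2 + 8 + 3 ↦ 9^(9 + 1) + 2·9^2 + 9 + 3|_9 = 3486784575 ⇒ 3486784574

ω^(ω + 1) + ω^2·2 + ω + 3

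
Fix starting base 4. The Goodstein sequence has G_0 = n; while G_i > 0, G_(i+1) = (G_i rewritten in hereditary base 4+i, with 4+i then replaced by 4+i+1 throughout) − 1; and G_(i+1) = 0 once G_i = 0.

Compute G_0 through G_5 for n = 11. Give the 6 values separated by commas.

11, 12, 13, 14, 15, 15

i=0: 11 = 2·4 + 3 (b=4); 4→5: 2·5 + 3 = 13; 13−1 = 12
i=1: 12 = 2·5 + 2 (b=5); 5→6: 2·6 + 2 = 14; 14−1 = 13
i=2: 13 = 2·6 + 1 (b=6); 6→7: 2·7 + 1 = 15; 15−1 = 14
i=3: 14 = 2·7 (b=7); 7→8: 2·8 = 16; 16−1 = 15
i=4: 15 = 8 + 7 (b=8); 8→9: 9 + 7 = 16; 16−1 = 15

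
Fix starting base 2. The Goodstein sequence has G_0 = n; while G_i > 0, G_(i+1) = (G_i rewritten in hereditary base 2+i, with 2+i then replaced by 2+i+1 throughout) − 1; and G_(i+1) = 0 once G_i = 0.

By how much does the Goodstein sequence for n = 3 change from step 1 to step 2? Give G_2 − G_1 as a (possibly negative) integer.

0

3 —HB2→ 2 + 1 —bump→ 3 + 1 = 4 —(−1)→ 3
3 —HB3→ 3 —bump→ 4 = 4 —(−1)→ 3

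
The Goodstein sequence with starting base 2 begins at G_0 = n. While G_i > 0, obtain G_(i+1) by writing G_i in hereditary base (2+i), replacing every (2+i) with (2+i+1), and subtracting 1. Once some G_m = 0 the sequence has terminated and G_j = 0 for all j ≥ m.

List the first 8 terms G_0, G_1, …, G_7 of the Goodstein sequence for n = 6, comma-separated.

6, 29, 257, 3125, 46655, 98039, 187243, 332147

i=0: 6 = 2^2 + 2 (b=2); 2→3: 3^3 + 3 = 30; 30−1 = 29
i=1: 29 = 3^3 + 2 (b=3); 3→4: 4^4 + 2 = 258; 258−1 = 257
i=2: 257 = 4^4 + 1 (b=4); 4→5: 5^5 + 1 = 3126; 3126−1 = 3125
i=3: 3125 = 5^5 (b=5); 5→6: 6^6 = 46656; 46656−1 = 46655
i=4: 46655 = 5·6^5 + 5·6^4 + 5·6^3 + 5·6^2 + 5·6 + 5 (b=6); 6→7: 5·7^5 + 5·7^4 + 5·7^3 + 5·7^2 + 5·7 + 5 = 98040; 98040−1 = 98039
i=5: 98039 = 5·7^5 + 5·7^4 + 5·7^3 + 5·7^2 + 5·7 + 4 (b=7); 7→8: 5·8^5 + 5·8^4 + 5·8^3 + 5·8^2 + 5·8 + 4 = 187244; 187244−1 = 187243
i=6: 187243 = 5·8^5 + 5·8^4 + 5·8^3 + 5·8^2 + 5·8 + 3 (b=8); 8→9: 5·9^5 + 5·9^4 + 5·9^3 + 5·9^2 + 5·9 + 3 = 332148; 332148−1 = 332147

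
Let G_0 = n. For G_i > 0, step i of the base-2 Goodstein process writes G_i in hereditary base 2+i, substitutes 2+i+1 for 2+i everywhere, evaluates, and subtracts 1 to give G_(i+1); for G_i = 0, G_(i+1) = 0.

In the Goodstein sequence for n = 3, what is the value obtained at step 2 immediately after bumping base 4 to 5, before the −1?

3

[0] 3 ≡ 2 + 1 (base 2). Lift 3: 4. −1: 3.
[1] 3 ≡ 3 (base 3). Lift 4: 4. −1: 3.
[2] 3 ≡ 3 (base 4). Lift 5: 3. −1: 2.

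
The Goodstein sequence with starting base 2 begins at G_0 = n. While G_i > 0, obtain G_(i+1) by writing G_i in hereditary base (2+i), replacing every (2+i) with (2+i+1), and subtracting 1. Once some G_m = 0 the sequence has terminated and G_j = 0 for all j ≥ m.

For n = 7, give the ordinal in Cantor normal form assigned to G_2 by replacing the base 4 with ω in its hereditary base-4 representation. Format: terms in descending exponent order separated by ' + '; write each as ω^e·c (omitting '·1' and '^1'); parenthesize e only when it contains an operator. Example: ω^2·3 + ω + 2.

i=0: 7 = 2^2 + 2 + 1 (b=2); 2→3: 3^3 + 3 + 1 = 31; 31−1 = 30
i=1: 30 = 3^3 + 3 (b=3); 3→4: 4^4 + 4 = 260; 260−1 = 259

ω^ω + 3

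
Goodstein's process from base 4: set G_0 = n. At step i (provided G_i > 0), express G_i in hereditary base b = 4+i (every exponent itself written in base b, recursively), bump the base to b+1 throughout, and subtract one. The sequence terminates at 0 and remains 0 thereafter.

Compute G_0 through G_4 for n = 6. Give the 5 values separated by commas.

6, 6, 6, 6, 5

(0) 6|_4 = 4 + 2 ↦ 5 + 2|_5 = 7 ⇒ 6
(1) 6|_5 = 5 + 1 ↦ 6 + 1|_6 = 7 ⇒ 6
(2) 6|_6 = 6 ↦ 7|_7 = 7 ⇒ 6
(3) 6|_7 = 6 ↦ 6|_8 = 6 ⇒ 5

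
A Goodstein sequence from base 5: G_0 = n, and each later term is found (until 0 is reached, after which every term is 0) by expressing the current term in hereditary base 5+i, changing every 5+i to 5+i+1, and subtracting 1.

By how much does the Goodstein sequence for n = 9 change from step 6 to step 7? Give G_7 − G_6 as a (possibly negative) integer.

step 0: 9 = 5 + 4; sub 6 for 5: 6 + 4; = 10; G_1 = 10−1 = 9
step 1: 9 = 6 + 3; sub 7 for 6: 7 + 3; = 10; G_2 = 10−1 = 9
step 2: 9 = 7 + 2; sub 8 for 7: 8 + 2; = 10; G_3 = 10−1 = 9
step 3: 9 = 8 + 1; sub 9 for 8: 9 + 1; = 10; G_4 = 10−1 = 9
step 4: 9 = 9; sub 10 for 9: 10; = 10; G_5 = 10−1 = 9
step 5: 9 = 9; sub 11 for 10: 9; = 9; G_6 = 9−1 = 8
step 6: 8 = 8; sub 12 for 11: 8; = 8; G_7 = 8−1 = 7

-1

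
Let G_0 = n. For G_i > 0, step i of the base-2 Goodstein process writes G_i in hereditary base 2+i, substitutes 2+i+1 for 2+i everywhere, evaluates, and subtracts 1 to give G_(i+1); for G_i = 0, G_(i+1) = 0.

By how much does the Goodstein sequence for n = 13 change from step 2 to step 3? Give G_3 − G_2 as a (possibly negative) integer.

i=0: 13 = 2^(2 + 1) + 2^2 + 1 (b=2); 2→3: 3^(3 + 1) + 3^3 + 1 = 109; 109−1 = 108
i=1: 108 = 3^(3 + 1) + 3^3 (b=3); 3→4: 4^(4 + 1) + 4^4 = 1280; 1280−1 = 1279
i=2: 1279 = 4^(4 + 1) + 3·4^3 + 3·4^2 + 3·4 + 3 (b=4); 4→5: 5^(5 + 1) + 3·5^3 + 3·5^2 + 3·5 + 3 = 16093; 16093−1 = 16092

14813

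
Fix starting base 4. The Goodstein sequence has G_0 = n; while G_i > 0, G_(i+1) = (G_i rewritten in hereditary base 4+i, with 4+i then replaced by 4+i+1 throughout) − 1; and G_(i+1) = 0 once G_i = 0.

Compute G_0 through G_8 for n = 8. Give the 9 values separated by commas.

8, 9, 9, 9, 9, 9, 9, 8, 7

(0) 8|_4 = 2·4 ↦ 2·5|_5 = 10 ⇒ 9
(1) 9|_5 = 5 + 4 ↦ 6 + 4|_6 = 10 ⇒ 9
(2) 9|_6 = 6 + 3 ↦ 7 + 3|_7 = 10 ⇒ 9
(3) 9|_7 = 7 + 2 ↦ 8 + 2|_8 = 10 ⇒ 9
(4) 9|_8 = 8 + 1 ↦ 9 + 1|_9 = 10 ⇒ 9
(5) 9|_9 = 9 ↦ 10|_10 = 10 ⇒ 9
(6) 9|_10 = 9 ↦ 9|_11 = 9 ⇒ 8
(7) 8|_11 = 8 ↦ 8|_12 = 8 ⇒ 7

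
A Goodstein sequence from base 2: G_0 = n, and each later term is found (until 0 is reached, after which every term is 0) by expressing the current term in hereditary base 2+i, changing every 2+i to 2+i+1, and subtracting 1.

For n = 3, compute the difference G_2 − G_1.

base 2: 3 = 2 + 1; at 3: 3 + 1 = 4; next = 3
base 3: 3 = 3; at 4: 4 = 4; next = 3

0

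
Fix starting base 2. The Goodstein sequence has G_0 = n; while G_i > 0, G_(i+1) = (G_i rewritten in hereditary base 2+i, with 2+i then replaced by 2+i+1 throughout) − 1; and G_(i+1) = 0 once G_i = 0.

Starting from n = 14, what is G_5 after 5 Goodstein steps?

5862840

(0) 14|_2 = 2^(2 + 1) + 2^2 + 2 ↦ 3^(3 + 1) + 3^3 + 3|_3 = 111 ⇒ 110
(1) 110|_3 = 3^(3 + 1) + 3^3 + 2 ↦ 4^(4 + 1) + 4^4 + 2|_4 = 1282 ⇒ 1281
(2) 1281|_4 = 4^(4 + 1) + 4^4 + 1 ↦ 5^(5 + 1) + 5^5 + 1|_5 = 18751 ⇒ 18750
(3) 18750|_5 = 5^(5 + 1) + 5^5 ↦ 6^(6 + 1) + 6^6|_6 = 326592 ⇒ 326591
(4) 326591|_6 = 6^(6 + 1) + 5·6^5 + 5·6^4 + 5·6^3 + 5·6^2 + 5·6 + 5 ↦ 7^(7 + 1) + 5·7^5 + 5·7^4 + 5·7^3 + 5·7^2 + 5·7 + 5|_7 = 5862841 ⇒ 5862840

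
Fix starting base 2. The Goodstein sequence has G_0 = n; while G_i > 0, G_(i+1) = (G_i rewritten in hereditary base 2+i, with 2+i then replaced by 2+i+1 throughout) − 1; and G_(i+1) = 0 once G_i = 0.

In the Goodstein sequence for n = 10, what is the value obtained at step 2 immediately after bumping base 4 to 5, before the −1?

G_0=10  [base 2] 2^(2 + 1) + 2  →[2↦3]→  3^(3 + 1) + 3 = 84  −1 ⇒ G_1=83
G_1=83  [base 3] 3^(3 + 1) + 2  →[3↦4]→  4^(4 + 1) + 2 = 1026  −1 ⇒ G_2=1025
G_2=1025  [base 4] 4^(4 + 1) + 1  →[4↦5]→  5^(5 + 1) + 1 = 15626  −1 ⇒ G_3=15625

15626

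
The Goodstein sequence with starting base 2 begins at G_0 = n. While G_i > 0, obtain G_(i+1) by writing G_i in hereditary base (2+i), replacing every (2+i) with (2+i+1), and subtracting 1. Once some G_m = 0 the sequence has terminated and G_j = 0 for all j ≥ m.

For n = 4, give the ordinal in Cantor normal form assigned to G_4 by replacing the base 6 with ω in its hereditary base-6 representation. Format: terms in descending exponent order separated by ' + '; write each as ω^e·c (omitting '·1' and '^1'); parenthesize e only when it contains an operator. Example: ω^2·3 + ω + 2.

ω^2·2 + ω + 5

G_0=4  [base 2] 2^2  →[2↦3]→  3^3 = 27  −1 ⇒ G_1=26
G_1=26  [base 3] 2·3^2 + 2·3 + 2  →[3↦4]→  2·4^2 + 2·4 + 2 = 42  −1 ⇒ G_2=41
G_2=41  [base 4] 2·4^2 + 2·4 + 1  →[4↦5]→  2·5^2 + 2·5 + 1 = 61  −1 ⇒ G_3=60
G_3=60  [base 5] 2·5^2 + 2·5  →[5↦6]→  2·6^2 + 2·6 = 84  −1 ⇒ G_4=83
G_4=83  [base 6] 2·6^2 + 6 + 5  →[6↦7]→  2·7^2 + 7 + 5 = 110  −1 ⇒ G_5=109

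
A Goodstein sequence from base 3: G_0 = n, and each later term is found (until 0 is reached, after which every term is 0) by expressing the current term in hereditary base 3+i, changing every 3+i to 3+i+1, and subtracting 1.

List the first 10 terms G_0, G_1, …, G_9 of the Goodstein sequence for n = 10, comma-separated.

G_0 = 10. HB_3(10) = 3^2 + 1. Bump = 17. G_1 = 16.
G_1 = 16. HB_4(16) = 4^2. Bump = 25. G_2 = 24.
G_2 = 24. HB_5(24) = 4·5 + 4. Bump = 28. G_3 = 27.
G_3 = 27. HB_6(27) = 4·6 + 3. Bump = 31. G_4 = 30.
G_4 = 30. HB_7(30) = 4·7 + 2. Bump = 34. G_5 = 33.
G_5 = 33. HB_8(33) = 4·8 + 1. Bump = 37. G_6 = 36.
G_6 = 36. HB_9(36) = 4·9. Bump = 40. G_7 = 39.
G_7 = 39. HB_10(39) = 3·10 + 9. Bump = 42. G_8 = 41.
G_8 = 41. HB_11(41) = 3·11 + 8. Bump = 44. G_9 = 43.

10, 16, 24, 27, 30, 33, 36, 39, 41, 43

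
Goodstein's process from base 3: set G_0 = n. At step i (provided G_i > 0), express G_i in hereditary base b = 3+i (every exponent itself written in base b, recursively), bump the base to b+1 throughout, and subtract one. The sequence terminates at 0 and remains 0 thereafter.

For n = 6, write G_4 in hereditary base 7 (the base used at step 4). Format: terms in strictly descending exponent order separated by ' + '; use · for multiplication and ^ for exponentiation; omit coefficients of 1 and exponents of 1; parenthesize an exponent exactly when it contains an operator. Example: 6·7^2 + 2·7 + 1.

G_0 = 6. HB_3(6) = 2·3. Bump = 8. G_1 = 7.
G_1 = 7. HB_4(7) = 4 + 3. Bump = 8. G_2 = 7.
G_2 = 7. HB_5(7) = 5 + 2. Bump = 8. G_3 = 7.
G_3 = 7. HB_6(7) = 6 + 1. Bump = 8. G_4 = 7.
G_4 = 7. HB_7(7) = 7. Bump = 8. G_5 = 7.

7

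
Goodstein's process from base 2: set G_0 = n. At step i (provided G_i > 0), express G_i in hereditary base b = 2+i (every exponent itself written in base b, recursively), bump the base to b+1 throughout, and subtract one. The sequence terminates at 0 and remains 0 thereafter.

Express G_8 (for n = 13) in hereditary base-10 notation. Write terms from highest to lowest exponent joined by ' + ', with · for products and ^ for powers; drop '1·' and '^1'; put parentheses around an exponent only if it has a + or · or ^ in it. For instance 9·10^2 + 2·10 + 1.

10^(10 + 1) + 3·10^3 + 3·10^2 + 2·10 + 5

step 0: 13 = 2^(2 + 1) + 2^2 + 1; sub 3 for 2: 3^(3 + 1) + 3^3 + 1; = 109; G_1 = 109−1 = 108
step 1: 108 = 3^(3 + 1) + 3^3; sub 4 for 3: 4^(4 + 1) + 4^4; = 1280; G_2 = 1280−1 = 1279
step 2: 1279 = 4^(4 + 1) + 3·4^3 + 3·4^2 + 3·4 + 3; sub 5 for 4: 5^(5 + 1) + 3·5^3 + 3·5^2 + 3·5 + 3; = 16093; G_3 = 16093−1 = 16092
step 3: 16092 = 5^(5 + 1) + 3·5^3 + 3·5^2 + 3·5 + 2; sub 6 for 5: 6^(6 + 1) + 3·6^3 + 3·6^2 + 3·6 + 2; = 280712; G_4 = 280712−1 = 280711
step 4: 280711 = 6^(6 + 1) + 3·6^3 + 3·6^2 + 3·6 + 1; sub 7 for 6: 7^(7 + 1) + 3·7^3 + 3·7^2 + 3·7 + 1; = 5765999; G_5 = 5765999−1 = 5765998
step 5: 5765998 = 7^(7 + 1) + 3·7^3 + 3·7^2 + 3·7; sub 8 for 7: 8^(8 + 1) + 3·8^3 + 3·8^2 + 3·8; = 134219480; G_6 = 134219480−1 = 134219479
step 6: 134219479 = 8^(8 + 1) + 3·8^3 + 3·8^2 + 2·8 + 7; sub 9 for 8: 9^(9 + 1) + 3·9^3 + 3·9^2 + 2·9 + 7; = 3486786856; G_7 = 3486786856−1 = 3486786855
step 7: 3486786855 = 9^(9 + 1) + 3·9^3 + 3·9^2 + 2·9 + 6; sub 10 for 9: 10^(10 + 1) + 3·10^3 + 3·10^2 + 2·10 + 6; = 100000003326; G_8 = 100000003326−1 = 100000003325
step 8: 100000003325 = 10^(10 + 1) + 3·10^3 + 3·10^2 + 2·10 + 5; sub 11 for 10: 11^(11 + 1) + 3·11^3 + 3·11^2 + 2·11 + 5; = 3138428381104; G_9 = 3138428381104−1 = 3138428381103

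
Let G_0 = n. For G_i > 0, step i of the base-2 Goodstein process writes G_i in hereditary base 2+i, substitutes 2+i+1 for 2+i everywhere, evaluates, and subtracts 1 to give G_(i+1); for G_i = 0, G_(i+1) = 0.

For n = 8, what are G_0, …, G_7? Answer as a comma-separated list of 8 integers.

8, 80, 553, 6310, 93395, 1647195, 33554571, 774841151

step 0: 8 = 2^(2 + 1); sub 3 for 2: 3^(3 + 1); = 81; G_1 = 81−1 = 80
step 1: 80 = 2·3^3 + 2·3^2 + 2·3 + 2; sub 4 for 3: 2·4^4 + 2·4^2 + 2·4 + 2; = 554; G_2 = 554−1 = 553
step 2: 553 = 2·4^4 + 2·4^2 + 2·4 + 1; sub 5 for 4: 2·5^5 + 2·5^2 + 2·5 + 1; = 6311; G_3 = 6311−1 = 6310
step 3: 6310 = 2·5^5 + 2·5^2 + 2·5; sub 6 for 5: 2·6^6 + 2·6^2 + 2·6; = 93396; G_4 = 93396−1 = 93395
step 4: 93395 = 2·6^6 + 2·6^2 + 6 + 5; sub 7 for 6: 2·7^7 + 2·7^2 + 7 + 5; = 1647196; G_5 = 1647196−1 = 1647195
step 5: 1647195 = 2·7^7 + 2·7^2 + 7 + 4; sub 8 for 7: 2·8^8 + 2·8^2 + 8 + 4; = 33554572; G_6 = 33554572−1 = 33554571
step 6: 33554571 = 2·8^8 + 2·8^2 + 8 + 3; sub 9 for 8: 2·9^9 + 2·9^2 + 9 + 3; = 774841152; G_7 = 774841152−1 = 774841151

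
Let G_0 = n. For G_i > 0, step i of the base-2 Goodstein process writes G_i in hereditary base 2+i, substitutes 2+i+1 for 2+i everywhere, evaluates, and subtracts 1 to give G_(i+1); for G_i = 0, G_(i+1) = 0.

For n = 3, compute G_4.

base 2: 3 = 2 + 1; at 3: 3 + 1 = 4; next = 3
base 3: 3 = 3; at 4: 4 = 4; next = 3
base 4: 3 = 3; at 5: 3 = 3; next = 2
base 5: 2 = 2; at 6: 2 = 2; next = 1
base 6: 1 = 1; at 7: 1 = 1; next = 0

1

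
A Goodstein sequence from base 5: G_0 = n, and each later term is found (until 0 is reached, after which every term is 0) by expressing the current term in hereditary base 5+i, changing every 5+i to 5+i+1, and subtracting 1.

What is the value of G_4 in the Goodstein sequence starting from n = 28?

base 5: 28 = 5^2 + 3; at 6: 6^2 + 3 = 39; next = 38
base 6: 38 = 6^2 + 2; at 7: 7^2 + 2 = 51; next = 50
base 7: 50 = 7^2 + 1; at 8: 8^2 + 1 = 65; next = 64
base 8: 64 = 8^2; at 9: 9^2 = 81; next = 80
base 9: 80 = 8·9 + 8; at 10: 8·10 + 8 = 88; next = 87

80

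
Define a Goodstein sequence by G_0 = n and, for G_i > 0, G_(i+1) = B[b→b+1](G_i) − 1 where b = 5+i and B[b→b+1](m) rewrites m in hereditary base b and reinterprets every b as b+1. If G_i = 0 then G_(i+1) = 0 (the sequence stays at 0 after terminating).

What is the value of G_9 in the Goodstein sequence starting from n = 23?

45

i=0: 23 = 4·5 + 3 (b=5); 5→6: 4·6 + 3 = 27; 27−1 = 26
i=1: 26 = 4·6 + 2 (b=6); 6→7: 4·7 + 2 = 30; 30−1 = 29
i=2: 29 = 4·7 + 1 (b=7); 7→8: 4·8 + 1 = 33; 33−1 = 32
i=3: 32 = 4·8 (b=8); 8→9: 4·9 = 36; 36−1 = 35
i=4: 35 = 3·9 + 8 (b=9); 9→10: 3·10 + 8 = 38; 38−1 = 37
i=5: 37 = 3·10 + 7 (b=10); 10→11: 3·11 + 7 = 40; 40−1 = 39
i=6: 39 = 3·11 + 6 (b=11); 11→12: 3·12 + 6 = 42; 42−1 = 41
i=7: 41 = 3·12 + 5 (b=12); 12→13: 3·13 + 5 = 44; 44−1 = 43
i=8: 43 = 3·13 + 4 (b=13); 13→14: 3·14 + 4 = 46; 46−1 = 45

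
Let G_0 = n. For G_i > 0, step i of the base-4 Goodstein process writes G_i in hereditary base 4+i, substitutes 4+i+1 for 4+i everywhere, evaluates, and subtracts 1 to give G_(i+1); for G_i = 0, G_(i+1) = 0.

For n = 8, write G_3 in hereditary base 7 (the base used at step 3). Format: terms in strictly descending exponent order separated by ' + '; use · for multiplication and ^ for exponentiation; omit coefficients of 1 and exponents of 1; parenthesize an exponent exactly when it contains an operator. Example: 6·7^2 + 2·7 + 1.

7 + 2

G_0=8  [base 4] 2·4  →[4↦5]→  2·5 = 10  −1 ⇒ G_1=9
G_1=9  [base 5] 5 + 4  →[5↦6]→  6 + 4 = 10  −1 ⇒ G_2=9
G_2=9  [base 6] 6 + 3  →[6↦7]→  7 + 3 = 10  −1 ⇒ G_3=9
G_3=9  [base 7] 7 + 2  →[7↦8]→  8 + 2 = 10  −1 ⇒ G_4=9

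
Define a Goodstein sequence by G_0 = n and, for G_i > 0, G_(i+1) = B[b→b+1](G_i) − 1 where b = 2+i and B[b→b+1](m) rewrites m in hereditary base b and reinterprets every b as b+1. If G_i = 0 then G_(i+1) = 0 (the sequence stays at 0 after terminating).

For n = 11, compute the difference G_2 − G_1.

base 2: 11 = 2^(2 + 1) + 2 + 1; at 3: 3^(3 + 1) + 3 + 1 = 85; next = 84
base 3: 84 = 3^(3 + 1) + 3; at 4: 4^(4 + 1) + 4 = 1028; next = 1027

943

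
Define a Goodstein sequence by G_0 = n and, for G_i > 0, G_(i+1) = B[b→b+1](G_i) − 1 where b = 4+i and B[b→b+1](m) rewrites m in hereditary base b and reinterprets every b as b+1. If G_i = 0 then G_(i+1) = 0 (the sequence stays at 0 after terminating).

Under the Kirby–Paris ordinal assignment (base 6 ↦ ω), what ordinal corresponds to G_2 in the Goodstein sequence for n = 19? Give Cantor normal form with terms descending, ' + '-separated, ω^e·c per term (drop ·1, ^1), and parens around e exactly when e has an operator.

ω^2 + 1

i=0: 19 = 4^2 + 3 (b=4); 4→5: 5^2 + 3 = 28; 28−1 = 27
i=1: 27 = 5^2 + 2 (b=5); 5→6: 6^2 + 2 = 38; 38−1 = 37
i=2: 37 = 6^2 + 1 (b=6); 6→7: 7^2 + 1 = 50; 50−1 = 49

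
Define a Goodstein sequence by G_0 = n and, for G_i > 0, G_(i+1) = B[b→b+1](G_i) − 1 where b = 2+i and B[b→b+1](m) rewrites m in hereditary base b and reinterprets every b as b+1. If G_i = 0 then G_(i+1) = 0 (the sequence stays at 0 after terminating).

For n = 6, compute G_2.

257

(0) 6|_2 = 2^2 + 2 ↦ 3^3 + 3|_3 = 30 ⇒ 29
(1) 29|_3 = 3^3 + 2 ↦ 4^4 + 2|_4 = 258 ⇒ 257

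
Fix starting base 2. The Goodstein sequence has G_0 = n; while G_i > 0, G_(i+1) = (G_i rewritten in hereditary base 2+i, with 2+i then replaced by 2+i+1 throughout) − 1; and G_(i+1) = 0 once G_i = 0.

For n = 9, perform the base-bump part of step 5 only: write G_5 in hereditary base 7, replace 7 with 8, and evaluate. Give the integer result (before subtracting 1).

[0] 9 ≡ 2^(2 + 1) + 1 (base 2). Lift 3: 82. −1: 81.
[1] 81 ≡ 3^(3 + 1) (base 3). Lift 4: 1024. −1: 1023.
[2] 1023 ≡ 3·4^4 + 3·4^3 + 3·4^2 + 3·4 + 3 (base 4). Lift 5: 9843. −1: 9842.
[3] 9842 ≡ 3·5^5 + 3·5^3 + 3·5^2 + 3·5 + 2 (base 5). Lift 6: 140744. −1: 140743.
[4] 140743 ≡ 3·6^6 + 3·6^3 + 3·6^2 + 3·6 + 1 (base 6). Lift 7: 2471827. −1: 2471826.

50333400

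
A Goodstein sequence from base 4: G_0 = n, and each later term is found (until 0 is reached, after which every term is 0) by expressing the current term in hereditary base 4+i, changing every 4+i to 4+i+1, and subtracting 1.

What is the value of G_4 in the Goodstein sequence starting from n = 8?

G_0=8  [base 4] 2·4  →[4↦5]→  2·5 = 10  −1 ⇒ G_1=9
G_1=9  [base 5] 5 + 4  →[5↦6]→  6 + 4 = 10  −1 ⇒ G_2=9
G_2=9  [base 6] 6 + 3  →[6↦7]→  7 + 3 = 10  −1 ⇒ G_3=9
G_3=9  [base 7] 7 + 2  →[7↦8]→  8 + 2 = 10  −1 ⇒ G_4=9
G_4=9  [base 8] 8 + 1  →[8↦9]→  9 + 1 = 10  −1 ⇒ G_5=9

9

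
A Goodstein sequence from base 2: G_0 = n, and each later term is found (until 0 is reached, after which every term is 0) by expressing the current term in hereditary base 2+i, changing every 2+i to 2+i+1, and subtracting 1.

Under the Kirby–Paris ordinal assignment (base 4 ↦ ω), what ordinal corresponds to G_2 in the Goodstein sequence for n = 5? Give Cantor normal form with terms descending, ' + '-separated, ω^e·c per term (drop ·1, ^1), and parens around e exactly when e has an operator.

step 0: 5 = 2^2 + 1; sub 3 for 2: 3^3 + 1; = 28; G_1 = 28−1 = 27
step 1: 27 = 3^3; sub 4 for 3: 4^4; = 256; G_2 = 256−1 = 255

ω^3·3 + ω^2·3 + ω·3 + 3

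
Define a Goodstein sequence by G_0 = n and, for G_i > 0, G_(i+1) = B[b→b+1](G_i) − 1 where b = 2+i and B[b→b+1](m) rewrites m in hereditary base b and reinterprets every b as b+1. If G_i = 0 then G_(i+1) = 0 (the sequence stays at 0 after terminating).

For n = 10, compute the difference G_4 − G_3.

step 0: 10 = 2^(2 + 1) + 2; sub 3 for 2: 3^(3 + 1) + 3; = 84; G_1 = 84−1 = 83
step 1: 83 = 3^(3 + 1) + 2; sub 4 for 3: 4^(4 + 1) + 2; = 1026; G_2 = 1026−1 = 1025
step 2: 1025 = 4^(4 + 1) + 1; sub 5 for 4: 5^(5 + 1) + 1; = 15626; G_3 = 15626−1 = 15625
step 3: 15625 = 5^(5 + 1); sub 6 for 5: 6^(6 + 1); = 279936; G_4 = 279936−1 = 279935

264310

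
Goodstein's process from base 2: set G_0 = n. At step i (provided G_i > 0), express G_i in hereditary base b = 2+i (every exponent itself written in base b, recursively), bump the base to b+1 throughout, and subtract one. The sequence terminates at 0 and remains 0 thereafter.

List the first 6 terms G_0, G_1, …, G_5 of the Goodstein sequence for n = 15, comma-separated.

step 0: 15 = 2^(2 + 1) + 2^2 + 2 + 1; sub 3 for 2: 3^(3 + 1) + 3^3 + 3 + 1; = 112; G_1 = 112−1 = 111
step 1: 111 = 3^(3 + 1) + 3^3 + 3; sub 4 for 3: 4^(4 + 1) + 4^4 + 4; = 1284; G_2 = 1284−1 = 1283
step 2: 1283 = 4^(4 + 1) + 4^4 + 3; sub 5 for 4: 5^(5 + 1) + 5^5 + 3; = 18753; G_3 = 18753−1 = 18752
step 3: 18752 = 5^(5 + 1) + 5^5 + 2; sub 6 for 5: 6^(6 + 1) + 6^6 + 2; = 326594; G_4 = 326594−1 = 326593
step 4: 326593 = 6^(6 + 1) + 6^6 + 1; sub 7 for 6: 7^(7 + 1) + 7^7 + 1; = 6588345; G_5 = 6588345−1 = 6588344

15, 111, 1283, 18752, 326593, 6588344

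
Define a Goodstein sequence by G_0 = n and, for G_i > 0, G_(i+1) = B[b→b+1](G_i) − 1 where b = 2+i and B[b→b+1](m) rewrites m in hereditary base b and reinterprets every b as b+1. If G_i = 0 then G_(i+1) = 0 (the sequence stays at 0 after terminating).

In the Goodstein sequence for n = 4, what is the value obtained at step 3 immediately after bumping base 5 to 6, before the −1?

4 —HB2→ 2^2 —bump→ 3^3 = 27 —(−1)→ 26
26 —HB3→ 2·3^2 + 2·3 + 2 —bump→ 2·4^2 + 2·4 + 2 = 42 —(−1)→ 41
41 —HB4→ 2·4^2 + 2·4 + 1 —bump→ 2·5^2 + 2·5 + 1 = 61 —(−1)→ 60
60 —HB5→ 2·5^2 + 2·5 —bump→ 2·6^2 + 2·6 = 84 —(−1)→ 83

84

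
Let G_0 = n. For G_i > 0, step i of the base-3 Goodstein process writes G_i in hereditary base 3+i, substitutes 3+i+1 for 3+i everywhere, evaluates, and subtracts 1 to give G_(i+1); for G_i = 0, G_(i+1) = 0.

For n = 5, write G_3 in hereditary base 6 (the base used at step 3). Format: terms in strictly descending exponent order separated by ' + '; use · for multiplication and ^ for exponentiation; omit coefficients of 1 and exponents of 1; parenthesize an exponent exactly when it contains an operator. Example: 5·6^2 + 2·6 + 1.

5

i=0: 5 = 3 + 2 (b=3); 3→4: 4 + 2 = 6; 6−1 = 5
i=1: 5 = 4 + 1 (b=4); 4→5: 5 + 1 = 6; 6−1 = 5
i=2: 5 = 5 (b=5); 5→6: 6 = 6; 6−1 = 5
i=3: 5 = 5 (b=6); 6→7: 5 = 5; 5−1 = 4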